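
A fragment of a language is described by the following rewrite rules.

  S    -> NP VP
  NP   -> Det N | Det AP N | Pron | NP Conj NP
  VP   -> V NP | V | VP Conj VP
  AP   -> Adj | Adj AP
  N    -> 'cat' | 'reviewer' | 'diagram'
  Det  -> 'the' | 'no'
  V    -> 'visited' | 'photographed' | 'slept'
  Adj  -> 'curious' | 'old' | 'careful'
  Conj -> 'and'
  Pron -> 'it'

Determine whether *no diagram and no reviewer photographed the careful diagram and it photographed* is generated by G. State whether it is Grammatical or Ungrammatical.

For S → NP VP, every NP-prefix leaves a non-VP remainder: after 'no diagram' the remainder is not a VP; after 'no diagram and no reviewer' the remainder is not a VP.

Ungrammatical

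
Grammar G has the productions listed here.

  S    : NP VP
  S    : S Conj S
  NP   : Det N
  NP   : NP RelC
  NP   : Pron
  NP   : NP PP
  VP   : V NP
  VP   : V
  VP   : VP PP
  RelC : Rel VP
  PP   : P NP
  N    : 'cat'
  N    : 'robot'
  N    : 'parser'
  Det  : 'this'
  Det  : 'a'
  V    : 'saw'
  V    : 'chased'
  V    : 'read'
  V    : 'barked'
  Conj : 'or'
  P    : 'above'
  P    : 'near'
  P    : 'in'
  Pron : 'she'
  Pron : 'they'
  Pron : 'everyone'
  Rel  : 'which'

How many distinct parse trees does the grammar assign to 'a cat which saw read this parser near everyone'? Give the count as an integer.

2

The two bracketings:
[S [NP [NP [Det a] [N cat]] [RelC [Rel which] [VP [V saw]]]] [VP [V read] [NP [NP [Det this] [N parser]] [PP [P near] [NP [Pron everyone]]]]]]
[S [NP [NP [Det a] [N cat]] [RelC [Rel which] [VP [V saw]]]] [VP [VP [V read] [NP [Det this] [N parser]]] [PP [P near] [NP [Pron everyone]]]]]
The difference turns on whether NP → NP PP is used at the relevant span, versus an alternative expansion of NP.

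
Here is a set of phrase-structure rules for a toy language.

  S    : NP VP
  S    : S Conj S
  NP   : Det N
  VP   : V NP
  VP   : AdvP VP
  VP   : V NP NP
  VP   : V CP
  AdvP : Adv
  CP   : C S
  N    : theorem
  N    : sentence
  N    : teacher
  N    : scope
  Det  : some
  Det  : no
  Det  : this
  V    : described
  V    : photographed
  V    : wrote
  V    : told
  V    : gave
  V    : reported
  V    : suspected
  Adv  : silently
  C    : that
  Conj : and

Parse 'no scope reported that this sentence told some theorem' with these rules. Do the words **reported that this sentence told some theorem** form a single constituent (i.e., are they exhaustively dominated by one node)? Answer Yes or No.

Yes

[S [NP [Det no] [N scope]] [VP [V reported] [CP [C that] [S [NP [Det this] [N sentence]] [VP [V told] [NP [Det some] [N theorem]]]]]]]
The words 'reported that this sentence told some theorem' are exhaustively dominated by a single VP node (built by VP → V CP), so they form a constituent.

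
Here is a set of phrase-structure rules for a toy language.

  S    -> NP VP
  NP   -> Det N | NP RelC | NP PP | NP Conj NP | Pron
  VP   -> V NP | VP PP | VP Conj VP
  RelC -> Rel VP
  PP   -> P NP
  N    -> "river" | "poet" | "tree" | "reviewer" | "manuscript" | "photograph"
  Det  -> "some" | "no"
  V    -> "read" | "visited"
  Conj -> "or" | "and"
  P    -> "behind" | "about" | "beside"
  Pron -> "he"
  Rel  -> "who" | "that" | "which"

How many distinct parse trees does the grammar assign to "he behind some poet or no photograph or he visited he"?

5

Two of the 5 distinct bracketings:
[S [NP [NP [Pron he]] [PP [P behind] [NP [NP [Det some] [N poet]] [Conj or] [NP [NP [Det no] [N photograph]] [Conj or] [NP [Pron he]]]]]] [VP [V visited] [NP [Pron he]]]]
[S [NP [NP [Pron he]] [PP [P behind] [NP [NP [NP [Det some] [N poet]] [Conj or] [NP [Det no] [N photograph]]] [Conj or] [NP [Pron he]]]]] [VP [V visited] [NP [Pron he]]]]
The trees differ in how a recursive rule is bracketed over the same span.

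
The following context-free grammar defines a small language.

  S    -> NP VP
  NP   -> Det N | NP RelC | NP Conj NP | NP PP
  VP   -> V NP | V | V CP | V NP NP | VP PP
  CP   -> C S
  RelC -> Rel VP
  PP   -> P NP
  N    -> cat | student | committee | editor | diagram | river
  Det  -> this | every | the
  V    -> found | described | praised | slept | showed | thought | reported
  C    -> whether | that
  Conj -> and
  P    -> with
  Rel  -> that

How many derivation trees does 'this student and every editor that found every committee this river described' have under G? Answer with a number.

2

The two bracketings:
[S [NP [NP [NP [Det this] [N student]] [Conj and] [NP [Det every] [N editor]]] [RelC [Rel that] [VP [V found] [NP [Det every] [N committee]] [NP [Det this] [N river]]]]] [VP [V described]]]
[S [NP [NP [Det this] [N student]] [Conj and] [NP [NP [Det every] [N editor]] [RelC [Rel that] [VP [V found] [NP [Det every] [N committee]] [NP [Det this] [N river]]]]]] [VP [V described]]]
The trees differ in how a recursive rule is bracketed over the same span.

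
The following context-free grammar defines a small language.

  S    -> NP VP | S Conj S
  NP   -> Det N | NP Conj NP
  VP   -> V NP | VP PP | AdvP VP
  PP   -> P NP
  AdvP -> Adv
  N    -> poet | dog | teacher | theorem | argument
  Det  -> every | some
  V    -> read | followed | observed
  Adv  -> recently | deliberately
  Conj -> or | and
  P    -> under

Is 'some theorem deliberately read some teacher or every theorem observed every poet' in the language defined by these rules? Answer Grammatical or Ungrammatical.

[S [S [NP [Det some] [N theorem]] [VP [AdvP [Adv deliberately]] [VP [V read] [NP [Det some] [N teacher]]]]] [Conj or] [S [NP [Det every] [N theorem]] [VP [V observed] [NP [Det every] [N poet]]]]]
The bracketing above is licensed at every node by one of the given productions, with S at the root.

Grammatical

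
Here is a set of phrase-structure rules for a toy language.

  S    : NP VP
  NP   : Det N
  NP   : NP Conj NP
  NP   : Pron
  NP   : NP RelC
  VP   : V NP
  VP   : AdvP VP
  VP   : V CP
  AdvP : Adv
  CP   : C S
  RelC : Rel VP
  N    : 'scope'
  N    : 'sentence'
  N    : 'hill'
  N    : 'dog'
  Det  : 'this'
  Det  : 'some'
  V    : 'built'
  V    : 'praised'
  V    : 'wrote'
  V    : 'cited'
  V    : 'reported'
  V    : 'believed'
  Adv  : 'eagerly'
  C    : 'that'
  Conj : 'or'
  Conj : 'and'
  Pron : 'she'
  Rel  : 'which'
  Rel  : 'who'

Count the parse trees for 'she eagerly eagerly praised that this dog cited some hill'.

1

[S [NP [Pron she]] [VP [AdvP [Adv eagerly]] [VP [AdvP [Adv eagerly]] [VP [V praised] [CP [C that] [S [NP [Det this] [N dog]] [VP [V cited] [NP [Det some] [N hill]]]]]]]]]
No rule offers an alternative attachment or grouping for any span, so this is the only derivation.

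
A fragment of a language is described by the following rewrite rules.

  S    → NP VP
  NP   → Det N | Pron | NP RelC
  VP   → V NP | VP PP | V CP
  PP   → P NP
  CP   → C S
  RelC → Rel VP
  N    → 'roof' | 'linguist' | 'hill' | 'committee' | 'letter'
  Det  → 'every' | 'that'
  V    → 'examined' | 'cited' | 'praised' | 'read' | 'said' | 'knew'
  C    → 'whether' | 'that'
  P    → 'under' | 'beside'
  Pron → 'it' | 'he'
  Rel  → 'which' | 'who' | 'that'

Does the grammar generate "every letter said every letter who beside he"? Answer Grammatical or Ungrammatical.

Ungrammatical

A Rel word can never sit immediately before a P word in any string this grammar generates, so the substring 'who beside' rules out a derivation.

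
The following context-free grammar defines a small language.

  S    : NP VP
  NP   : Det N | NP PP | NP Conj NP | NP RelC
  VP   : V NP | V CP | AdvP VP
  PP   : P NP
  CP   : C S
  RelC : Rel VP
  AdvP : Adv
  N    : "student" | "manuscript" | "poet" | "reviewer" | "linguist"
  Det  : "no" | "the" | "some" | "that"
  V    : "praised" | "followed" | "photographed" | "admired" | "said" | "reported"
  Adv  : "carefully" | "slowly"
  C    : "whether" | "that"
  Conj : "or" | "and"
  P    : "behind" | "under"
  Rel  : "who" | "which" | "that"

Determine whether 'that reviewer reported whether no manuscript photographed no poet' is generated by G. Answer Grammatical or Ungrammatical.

S
  NP
    Det: that
    N: reviewer
  VP
    V: reported
    CP
      C: whether
      S
        NP
          Det: no
          N: manuscript
        VP
          V: photographed
          NP
            Det: no
            N: poet
Each bracket corresponds to one application of a listed rule, so the string is derivable from S.

Grammatical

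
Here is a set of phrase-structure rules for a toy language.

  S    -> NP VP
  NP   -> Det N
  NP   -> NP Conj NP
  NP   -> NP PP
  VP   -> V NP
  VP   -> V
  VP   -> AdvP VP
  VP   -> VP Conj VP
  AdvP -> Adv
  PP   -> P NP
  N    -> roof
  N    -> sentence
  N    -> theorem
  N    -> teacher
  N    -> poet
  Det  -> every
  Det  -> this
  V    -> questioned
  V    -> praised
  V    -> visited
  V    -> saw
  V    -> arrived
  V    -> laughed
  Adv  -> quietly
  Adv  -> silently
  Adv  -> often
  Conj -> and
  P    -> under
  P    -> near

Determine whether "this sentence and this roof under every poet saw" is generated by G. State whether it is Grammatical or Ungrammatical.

Grammatical

[S [NP [NP [Det this] [N sentence]] [Conj and] [NP [NP [Det this] [N roof]] [PP [P under] [NP [Det every] [N poet]]]]] [VP [V saw]]]
Each bracket corresponds to one application of a listed rule, so the string is derivable from S.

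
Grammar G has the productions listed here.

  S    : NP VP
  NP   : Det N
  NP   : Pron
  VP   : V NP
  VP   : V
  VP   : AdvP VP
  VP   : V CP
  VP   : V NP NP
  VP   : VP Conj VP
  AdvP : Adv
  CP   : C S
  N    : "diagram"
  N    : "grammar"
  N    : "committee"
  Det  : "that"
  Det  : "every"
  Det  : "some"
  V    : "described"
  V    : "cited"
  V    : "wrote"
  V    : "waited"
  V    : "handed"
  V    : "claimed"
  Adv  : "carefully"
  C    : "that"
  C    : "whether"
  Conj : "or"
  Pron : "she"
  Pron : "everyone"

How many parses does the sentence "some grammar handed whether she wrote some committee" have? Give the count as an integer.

1

[S [NP [Det some] [N grammar]] [VP [V handed] [CP [C whether] [S [NP [Pron she]] [VP [V wrote] [NP [Det some] [N committee]]]]]]]
No rule offers an alternative attachment or grouping for any span, so this is the only derivation.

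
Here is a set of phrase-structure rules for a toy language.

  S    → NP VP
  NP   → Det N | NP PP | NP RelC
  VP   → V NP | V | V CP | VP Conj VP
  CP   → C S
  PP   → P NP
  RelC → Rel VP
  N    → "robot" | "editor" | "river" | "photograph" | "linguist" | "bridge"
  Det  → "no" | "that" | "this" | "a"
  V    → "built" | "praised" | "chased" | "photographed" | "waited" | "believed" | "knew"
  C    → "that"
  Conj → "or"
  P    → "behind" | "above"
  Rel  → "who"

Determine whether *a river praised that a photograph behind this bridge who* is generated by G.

Ungrammatical

For S → NP VP, the only prefix that parses as NP is 'a river', but the remainder 'praised that a photograph behind this bridge who' is not a VP under these rules.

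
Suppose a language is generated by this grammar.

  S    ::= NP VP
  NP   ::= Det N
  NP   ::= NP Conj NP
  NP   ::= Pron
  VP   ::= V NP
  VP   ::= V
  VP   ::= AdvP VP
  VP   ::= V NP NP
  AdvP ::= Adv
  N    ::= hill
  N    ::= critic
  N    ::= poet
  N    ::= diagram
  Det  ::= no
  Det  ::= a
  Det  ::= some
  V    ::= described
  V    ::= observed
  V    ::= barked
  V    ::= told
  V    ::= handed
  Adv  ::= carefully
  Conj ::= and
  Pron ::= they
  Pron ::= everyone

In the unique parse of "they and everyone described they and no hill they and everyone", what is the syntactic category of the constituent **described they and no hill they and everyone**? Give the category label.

VP

S
  NP
    NP
      Pron: they
    Conj: and
    NP
      Pron: everyone
  VP
    V: described
    NP
      NP
        Pron: they
      Conj: and
      NP
        Det: no
        N: hill
    NP
      NP
        Pron: they
      Conj: and
      NP
        Pron: everyone
The span 'described they and no hill they and everyone' is the VP node built by VP → V NP NP.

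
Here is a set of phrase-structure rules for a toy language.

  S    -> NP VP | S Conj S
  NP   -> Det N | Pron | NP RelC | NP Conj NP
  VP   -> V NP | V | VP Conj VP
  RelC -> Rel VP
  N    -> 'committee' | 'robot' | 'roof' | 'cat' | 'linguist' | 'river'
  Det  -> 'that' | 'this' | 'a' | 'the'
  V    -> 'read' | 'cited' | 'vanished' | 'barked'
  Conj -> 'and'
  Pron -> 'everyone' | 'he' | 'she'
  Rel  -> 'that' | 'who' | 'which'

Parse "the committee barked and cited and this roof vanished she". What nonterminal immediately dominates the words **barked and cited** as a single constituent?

VP

[S [S [NP [Det the] [N committee]] [VP [VP [V barked]] [Conj and] [VP [V cited]]]] [Conj and] [S [NP [Det this] [N roof]] [VP [V vanished] [NP [Pron she]]]]]
The span 'barked and cited' is the VP node built by VP → VP Conj VP.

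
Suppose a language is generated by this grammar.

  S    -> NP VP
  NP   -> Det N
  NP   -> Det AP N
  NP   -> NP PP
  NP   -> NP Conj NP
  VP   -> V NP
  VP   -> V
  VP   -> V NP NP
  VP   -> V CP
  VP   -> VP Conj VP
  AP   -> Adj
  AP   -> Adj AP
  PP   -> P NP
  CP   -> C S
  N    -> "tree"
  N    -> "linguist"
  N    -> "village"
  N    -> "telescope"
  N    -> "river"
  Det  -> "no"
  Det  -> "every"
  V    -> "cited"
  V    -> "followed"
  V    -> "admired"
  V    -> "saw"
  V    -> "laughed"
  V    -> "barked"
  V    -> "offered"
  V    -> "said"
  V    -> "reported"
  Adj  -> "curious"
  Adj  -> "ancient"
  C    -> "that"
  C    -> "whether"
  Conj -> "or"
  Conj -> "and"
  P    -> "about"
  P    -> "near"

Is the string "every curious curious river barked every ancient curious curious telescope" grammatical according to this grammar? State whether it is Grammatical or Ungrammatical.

S
  NP
    Det: every
    AP
      Adj: curious
      AP
        Adj: curious
    N: river
  VP
    V: barked
    NP
      Det: every
      AP
        Adj: ancient
        AP
          Adj: curious
          AP
            Adj: curious
      N: telescope
Every word is introduced by a lexical rule and the phrasal rules combine the resulting categories into a single S.

Grammatical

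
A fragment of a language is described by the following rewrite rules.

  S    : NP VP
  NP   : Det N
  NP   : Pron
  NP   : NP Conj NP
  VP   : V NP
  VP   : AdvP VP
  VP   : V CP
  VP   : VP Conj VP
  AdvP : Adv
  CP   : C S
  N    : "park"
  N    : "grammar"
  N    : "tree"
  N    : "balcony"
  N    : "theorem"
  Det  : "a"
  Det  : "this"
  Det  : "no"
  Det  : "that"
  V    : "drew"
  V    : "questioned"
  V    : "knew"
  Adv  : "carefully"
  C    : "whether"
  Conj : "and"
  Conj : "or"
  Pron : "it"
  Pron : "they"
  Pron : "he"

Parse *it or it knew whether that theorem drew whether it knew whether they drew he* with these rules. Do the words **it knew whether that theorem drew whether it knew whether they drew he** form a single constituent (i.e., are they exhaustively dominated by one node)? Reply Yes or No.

No

[S [NP [NP [Pron it]] [Conj or] [NP [Pron it]]] [VP [V knew] [CP [C whether] [S [NP [Det that] [N theorem]] [VP [V drew] [CP [C whether] [S [NP [Pron it]] [VP [V knew] [CP [C whether] [S [NP [Pron they]] [VP [V drew] [NP [Pron he]]]]]]]]]]]]]
The smallest constituent containing 'it knew whether that theorem drew whether it knew whether they drew he' is the S spanning 'it or it knew whether that theorem drew whether it knew whether they drew he'; no single node in the tree dominates exactly the given words.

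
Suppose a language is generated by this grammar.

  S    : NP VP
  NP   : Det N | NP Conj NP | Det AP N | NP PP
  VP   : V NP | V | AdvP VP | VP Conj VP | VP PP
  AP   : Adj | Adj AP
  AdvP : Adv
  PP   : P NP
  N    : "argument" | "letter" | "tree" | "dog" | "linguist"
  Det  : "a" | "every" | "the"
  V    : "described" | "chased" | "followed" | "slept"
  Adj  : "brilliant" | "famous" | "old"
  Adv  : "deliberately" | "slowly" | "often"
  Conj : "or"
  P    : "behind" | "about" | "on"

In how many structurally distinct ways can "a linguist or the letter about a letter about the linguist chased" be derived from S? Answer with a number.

5

Two of the 5 distinct bracketings:
[S [NP [NP [Det a] [N linguist]] [Conj or] [NP [NP [Det the] [N letter]] [PP [P about] [NP [NP [Det a] [N letter]] [PP [P about] [NP [Det the] [N linguist]]]]]]] [VP [V chased]]]
[S [NP [NP [Det a] [N linguist]] [Conj or] [NP [NP [NP [Det the] [N letter]] [PP [P about] [NP [Det a] [N letter]]]] [PP [P about] [NP [Det the] [N linguist]]]]] [VP [V chased]]]
The trees differ in how a recursive rule is bracketed over the same span.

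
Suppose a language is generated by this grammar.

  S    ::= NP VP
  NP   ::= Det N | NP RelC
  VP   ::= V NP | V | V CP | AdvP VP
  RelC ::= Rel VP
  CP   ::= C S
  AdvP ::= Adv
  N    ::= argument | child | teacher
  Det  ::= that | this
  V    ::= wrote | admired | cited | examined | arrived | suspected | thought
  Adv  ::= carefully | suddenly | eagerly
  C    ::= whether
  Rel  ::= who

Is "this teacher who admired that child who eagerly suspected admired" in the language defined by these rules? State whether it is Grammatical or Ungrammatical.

Grammatical

[S [NP [NP [Det this] [N teacher]] [RelC [Rel who] [VP [V admired] [NP [NP [Det that] [N child]] [RelC [Rel who] [VP [AdvP [Adv eagerly]] [VP [V suspected]]]]]]]] [VP [V admired]]]
Each bracket corresponds to one application of a listed rule, so the string is derivable from S.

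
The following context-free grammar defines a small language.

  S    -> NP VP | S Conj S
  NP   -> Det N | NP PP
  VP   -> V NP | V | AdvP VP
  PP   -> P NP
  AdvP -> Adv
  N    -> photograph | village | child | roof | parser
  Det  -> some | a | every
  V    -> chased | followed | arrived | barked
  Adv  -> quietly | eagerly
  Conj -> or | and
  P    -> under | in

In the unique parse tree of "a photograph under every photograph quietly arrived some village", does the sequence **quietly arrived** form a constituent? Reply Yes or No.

No

[S [NP [NP [Det a] [N photograph]] [PP [P under] [NP [Det every] [N photograph]]]] [VP [AdvP [Adv quietly]] [VP [V arrived] [NP [Det some] [N village]]]]]
The smallest constituent containing 'quietly arrived' is the VP spanning 'quietly arrived some village'; no single node in the tree dominates exactly the given words.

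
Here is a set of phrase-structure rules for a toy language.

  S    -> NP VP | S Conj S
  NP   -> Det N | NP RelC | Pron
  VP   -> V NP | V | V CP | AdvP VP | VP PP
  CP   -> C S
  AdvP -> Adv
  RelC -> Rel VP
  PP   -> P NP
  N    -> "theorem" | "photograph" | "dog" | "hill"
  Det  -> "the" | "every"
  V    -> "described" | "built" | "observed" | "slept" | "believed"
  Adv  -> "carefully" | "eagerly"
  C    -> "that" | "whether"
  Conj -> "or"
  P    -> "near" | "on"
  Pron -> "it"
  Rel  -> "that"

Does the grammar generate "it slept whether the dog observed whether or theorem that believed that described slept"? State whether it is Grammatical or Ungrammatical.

Ungrammatical

A C word can never sit immediately before a Conj word in any string this grammar generates, so the substring 'whether or' rules out a derivation.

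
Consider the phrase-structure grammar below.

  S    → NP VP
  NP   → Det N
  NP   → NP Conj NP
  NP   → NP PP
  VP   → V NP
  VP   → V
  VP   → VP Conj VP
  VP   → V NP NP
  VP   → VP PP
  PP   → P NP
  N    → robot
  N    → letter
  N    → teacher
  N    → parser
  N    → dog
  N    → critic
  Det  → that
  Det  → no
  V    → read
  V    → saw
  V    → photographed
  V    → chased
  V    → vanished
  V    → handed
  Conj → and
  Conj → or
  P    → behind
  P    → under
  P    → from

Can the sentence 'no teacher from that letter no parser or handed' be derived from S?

Ungrammatical

For S → NP VP, every NP-prefix leaves a non-VP remainder: after 'no teacher' the remainder is not a VP; after 'no teacher from that letter' the remainder is not a VP.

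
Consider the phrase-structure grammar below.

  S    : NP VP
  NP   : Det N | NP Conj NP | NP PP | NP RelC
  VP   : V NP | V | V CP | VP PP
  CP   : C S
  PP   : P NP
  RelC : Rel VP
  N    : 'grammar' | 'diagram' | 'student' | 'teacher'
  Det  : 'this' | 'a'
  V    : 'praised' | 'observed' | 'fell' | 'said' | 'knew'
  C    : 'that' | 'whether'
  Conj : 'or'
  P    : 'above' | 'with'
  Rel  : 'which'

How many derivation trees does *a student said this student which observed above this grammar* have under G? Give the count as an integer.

Two of the 3 distinct bracketings:
[S [NP [Det a] [N student]] [VP [V said] [NP [NP [NP [Det this] [N student]] [RelC [Rel which] [VP [V observed]]]] [PP [P above] [NP [Det this] [N grammar]]]]]]
[S [NP [Det a] [N student]] [VP [V said] [NP [NP [Det this] [N student]] [RelC [Rel which] [VP [VP [V observed]] [PP [P above] [NP [Det this] [N grammar]]]]]]]]
The difference turns on whether NP → NP PP is used at the relevant span, versus an alternative expansion of NP.

3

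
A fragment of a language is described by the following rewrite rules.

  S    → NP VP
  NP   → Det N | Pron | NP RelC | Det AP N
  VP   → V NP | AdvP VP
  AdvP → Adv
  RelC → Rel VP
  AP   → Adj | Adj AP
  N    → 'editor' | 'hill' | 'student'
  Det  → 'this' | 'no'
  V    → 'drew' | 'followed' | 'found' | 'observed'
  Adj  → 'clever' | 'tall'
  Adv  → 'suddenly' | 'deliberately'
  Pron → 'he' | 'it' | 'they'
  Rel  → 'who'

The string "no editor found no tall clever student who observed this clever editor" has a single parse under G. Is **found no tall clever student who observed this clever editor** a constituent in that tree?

Yes

[S [NP [Det no] [N editor]] [VP [V found] [NP [NP [Det no] [AP [Adj tall] [AP [Adj clever]]] [N student]] [RelC [Rel who] [VP [V observed] [NP [Det this] [AP [Adj clever]] [N editor]]]]]]]
The words 'found no tall clever student who observed this clever editor' are exhaustively dominated by a single VP node (built by VP → V NP), so they form a constituent.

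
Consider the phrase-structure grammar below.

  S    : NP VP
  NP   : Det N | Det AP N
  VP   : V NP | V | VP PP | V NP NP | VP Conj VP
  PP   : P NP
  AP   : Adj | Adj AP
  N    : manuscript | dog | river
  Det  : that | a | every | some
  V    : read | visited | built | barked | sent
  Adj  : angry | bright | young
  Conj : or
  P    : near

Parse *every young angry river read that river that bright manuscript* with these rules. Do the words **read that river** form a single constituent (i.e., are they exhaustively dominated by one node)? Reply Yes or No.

No

[S [NP [Det every] [AP [Adj young] [AP [Adj angry]]] [N river]] [VP [V read] [NP [Det that] [N river]] [NP [Det that] [AP [Adj bright]] [N manuscript]]]]
The smallest constituent containing 'read that river' is the VP spanning 'read that river that bright manuscript'; no single node in the tree dominates exactly the given words.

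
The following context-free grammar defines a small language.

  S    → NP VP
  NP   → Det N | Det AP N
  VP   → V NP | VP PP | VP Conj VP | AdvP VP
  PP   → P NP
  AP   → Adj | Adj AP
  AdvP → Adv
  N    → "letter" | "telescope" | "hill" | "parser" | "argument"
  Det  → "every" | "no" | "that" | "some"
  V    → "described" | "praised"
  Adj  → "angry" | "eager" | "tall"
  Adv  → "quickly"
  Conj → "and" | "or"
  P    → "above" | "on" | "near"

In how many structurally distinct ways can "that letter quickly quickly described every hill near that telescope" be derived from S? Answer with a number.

3

Two of the 3 distinct bracketings:
[S [NP [Det that] [N letter]] [VP [VP [AdvP [Adv quickly]] [VP [AdvP [Adv quickly]] [VP [V described] [NP [Det every] [N hill]]]]] [PP [P near] [NP [Det that] [N telescope]]]]]
[S [NP [Det that] [N letter]] [VP [AdvP [Adv quickly]] [VP [VP [AdvP [Adv quickly]] [VP [V described] [NP [Det every] [N hill]]]] [PP [P near] [NP [Det that] [N telescope]]]]]]
The trees differ in how a recursive rule is bracketed over the same span.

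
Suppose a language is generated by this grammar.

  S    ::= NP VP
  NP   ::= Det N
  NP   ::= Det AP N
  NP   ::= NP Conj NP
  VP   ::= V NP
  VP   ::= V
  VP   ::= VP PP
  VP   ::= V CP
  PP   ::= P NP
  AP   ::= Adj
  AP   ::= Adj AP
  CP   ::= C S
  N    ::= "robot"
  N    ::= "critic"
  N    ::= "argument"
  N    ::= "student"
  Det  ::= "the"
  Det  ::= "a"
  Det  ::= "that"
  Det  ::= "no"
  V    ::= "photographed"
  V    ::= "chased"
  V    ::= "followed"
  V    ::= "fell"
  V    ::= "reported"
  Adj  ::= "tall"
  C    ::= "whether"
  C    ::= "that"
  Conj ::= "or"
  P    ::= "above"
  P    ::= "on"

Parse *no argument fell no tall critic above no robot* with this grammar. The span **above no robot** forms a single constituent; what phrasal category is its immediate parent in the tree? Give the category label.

VP

S
  NP
    Det: no
    N: argument
  VP
    VP
      V: fell
      NP
        Det: no
        AP
          Adj: tall
        N: critic
    PP
      P: above
      NP
        Det: no
        N: robot
The span 'above no robot' is the PP node built by PP → P NP.
Its mother is the VP built by VP → VP PP.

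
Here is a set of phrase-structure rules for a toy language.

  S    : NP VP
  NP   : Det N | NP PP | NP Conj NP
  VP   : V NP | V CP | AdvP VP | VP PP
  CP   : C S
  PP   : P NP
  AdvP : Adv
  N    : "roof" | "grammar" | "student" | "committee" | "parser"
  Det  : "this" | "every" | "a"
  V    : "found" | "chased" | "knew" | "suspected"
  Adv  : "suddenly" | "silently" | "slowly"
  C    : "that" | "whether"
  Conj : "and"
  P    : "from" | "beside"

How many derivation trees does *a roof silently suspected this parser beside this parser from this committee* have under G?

Two of the 9 distinct bracketings:
[S [NP [Det a] [N roof]] [VP [AdvP [Adv silently]] [VP [V suspected] [NP [NP [Det this] [N parser]] [PP [P beside] [NP [NP [Det this] [N parser]] [PP [P from] [NP [Det this] [N committee]]]]]]]]]
[S [NP [Det a] [N roof]] [VP [AdvP [Adv silently]] [VP [V suspected] [NP [NP [NP [Det this] [N parser]] [PP [P beside] [NP [Det this] [N parser]]]] [PP [P from] [NP [Det this] [N committee]]]]]]]
The trees differ in how a recursive rule is bracketed over the same span.

9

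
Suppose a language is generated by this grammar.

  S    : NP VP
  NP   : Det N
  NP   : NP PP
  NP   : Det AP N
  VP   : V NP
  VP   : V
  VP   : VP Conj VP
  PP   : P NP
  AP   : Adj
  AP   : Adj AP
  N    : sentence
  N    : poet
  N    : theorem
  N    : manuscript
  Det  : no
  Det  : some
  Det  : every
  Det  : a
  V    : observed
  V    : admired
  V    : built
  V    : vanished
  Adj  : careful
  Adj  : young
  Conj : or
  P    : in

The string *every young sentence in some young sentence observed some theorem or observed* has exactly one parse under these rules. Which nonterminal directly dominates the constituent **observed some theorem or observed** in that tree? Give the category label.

S

[S [NP [NP [Det every] [AP [Adj young]] [N sentence]] [PP [P in] [NP [Det some] [AP [Adj young]] [N sentence]]]] [VP [VP [V observed] [NP [Det some] [N theorem]]] [Conj or] [VP [V observed]]]]
The span 'observed some theorem or observed' is the VP node built by VP → VP Conj VP.
Its mother is the S built by S → NP VP.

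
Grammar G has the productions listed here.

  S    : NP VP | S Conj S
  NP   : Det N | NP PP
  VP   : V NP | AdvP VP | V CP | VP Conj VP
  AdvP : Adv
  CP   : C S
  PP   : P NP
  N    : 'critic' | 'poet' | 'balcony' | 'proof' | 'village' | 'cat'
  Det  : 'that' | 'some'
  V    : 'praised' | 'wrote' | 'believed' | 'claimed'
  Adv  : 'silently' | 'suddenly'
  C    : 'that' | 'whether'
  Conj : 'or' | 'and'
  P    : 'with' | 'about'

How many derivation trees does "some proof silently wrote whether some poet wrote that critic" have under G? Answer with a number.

[S [NP [Det some] [N proof]] [VP [AdvP [Adv silently]] [VP [V wrote] [CP [C whether] [S [NP [Det some] [N poet]] [VP [V wrote] [NP [Det that] [N critic]]]]]]]]
No rule offers an alternative attachment or grouping for any span, so this is the only derivation.

1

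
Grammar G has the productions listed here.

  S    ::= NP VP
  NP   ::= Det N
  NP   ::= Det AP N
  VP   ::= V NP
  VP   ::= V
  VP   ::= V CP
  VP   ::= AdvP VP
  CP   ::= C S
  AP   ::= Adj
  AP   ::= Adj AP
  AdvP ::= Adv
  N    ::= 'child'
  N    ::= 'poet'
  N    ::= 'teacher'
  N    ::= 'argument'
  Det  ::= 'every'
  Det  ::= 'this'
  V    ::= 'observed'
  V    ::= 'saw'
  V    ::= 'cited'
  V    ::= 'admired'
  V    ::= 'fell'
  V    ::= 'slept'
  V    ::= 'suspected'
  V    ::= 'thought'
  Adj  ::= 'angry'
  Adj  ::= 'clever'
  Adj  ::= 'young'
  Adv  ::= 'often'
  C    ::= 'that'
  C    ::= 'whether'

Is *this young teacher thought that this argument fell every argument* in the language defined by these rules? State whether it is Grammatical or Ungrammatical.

Grammatical

[S [NP [Det this] [AP [Adj young]] [N teacher]] [VP [V thought] [CP [C that] [S [NP [Det this] [N argument]] [VP [V fell] [NP [Det every] [N argument]]]]]]]
The bracketing above is licensed at every node by one of the given productions, with S at the root.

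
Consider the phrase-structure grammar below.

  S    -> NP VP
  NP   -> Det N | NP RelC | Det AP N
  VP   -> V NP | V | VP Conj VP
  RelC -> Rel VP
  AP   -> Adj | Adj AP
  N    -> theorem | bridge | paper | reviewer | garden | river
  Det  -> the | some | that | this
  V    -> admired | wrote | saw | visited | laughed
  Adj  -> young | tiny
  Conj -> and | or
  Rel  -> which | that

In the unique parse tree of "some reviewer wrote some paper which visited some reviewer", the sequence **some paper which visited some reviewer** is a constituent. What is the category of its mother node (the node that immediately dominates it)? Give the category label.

[S [NP [Det some] [N reviewer]] [VP [V wrote] [NP [NP [Det some] [N paper]] [RelC [Rel which] [VP [V visited] [NP [Det some] [N reviewer]]]]]]]
The span 'some paper which visited some reviewer' is the NP node built by NP → NP RelC.
Its mother is the VP built by VP → V NP.

VP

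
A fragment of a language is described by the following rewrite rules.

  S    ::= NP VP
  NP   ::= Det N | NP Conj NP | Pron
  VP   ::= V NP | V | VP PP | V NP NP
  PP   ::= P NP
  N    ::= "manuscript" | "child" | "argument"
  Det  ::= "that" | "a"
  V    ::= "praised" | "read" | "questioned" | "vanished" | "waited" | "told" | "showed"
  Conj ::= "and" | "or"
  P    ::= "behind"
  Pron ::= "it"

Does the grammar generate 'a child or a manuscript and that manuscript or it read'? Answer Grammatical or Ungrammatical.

S
  NP
    NP
      Det: a
      N: child
    Conj: or
    NP
      NP
        Det: a
        N: manuscript
      Conj: and
      NP
        NP
          Det: that
          N: manuscript
        Conj: or
        NP
          Pron: it
  VP
    V: read
Every word is introduced by a lexical rule and the phrasal rules combine the resulting categories into a single S.

Grammatical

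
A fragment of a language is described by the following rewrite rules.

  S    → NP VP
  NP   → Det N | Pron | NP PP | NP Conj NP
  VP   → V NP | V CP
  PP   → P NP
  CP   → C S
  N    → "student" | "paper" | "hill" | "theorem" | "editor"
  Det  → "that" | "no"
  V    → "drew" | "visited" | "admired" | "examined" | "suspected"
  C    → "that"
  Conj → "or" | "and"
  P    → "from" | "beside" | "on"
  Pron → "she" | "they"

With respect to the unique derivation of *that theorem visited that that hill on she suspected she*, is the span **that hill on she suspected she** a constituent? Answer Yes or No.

Yes

[S [NP [Det that] [N theorem]] [VP [V visited] [CP [C that] [S [NP [NP [Det that] [N hill]] [PP [P on] [NP [Pron she]]]] [VP [V suspected] [NP [Pron she]]]]]]]
The words 'that hill on she suspected she' are exhaustively dominated by a single S node (built by S → NP VP), so they form a constituent.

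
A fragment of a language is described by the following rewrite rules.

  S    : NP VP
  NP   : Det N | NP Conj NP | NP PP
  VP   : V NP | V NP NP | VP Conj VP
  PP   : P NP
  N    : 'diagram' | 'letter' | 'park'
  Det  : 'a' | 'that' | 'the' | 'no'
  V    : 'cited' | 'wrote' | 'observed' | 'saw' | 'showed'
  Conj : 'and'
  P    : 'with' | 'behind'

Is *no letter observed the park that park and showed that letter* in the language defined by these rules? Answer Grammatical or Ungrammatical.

Grammatical

S
  NP
    Det: no
    N: letter
  VP
    VP
      V: observed
      NP
        Det: the
        N: park
      NP
        Det: that
        N: park
    Conj: and
    VP
      V: showed
      NP
        Det: that
        N: letter
Every word is introduced by a lexical rule and the phrasal rules combine the resulting categories into a single S.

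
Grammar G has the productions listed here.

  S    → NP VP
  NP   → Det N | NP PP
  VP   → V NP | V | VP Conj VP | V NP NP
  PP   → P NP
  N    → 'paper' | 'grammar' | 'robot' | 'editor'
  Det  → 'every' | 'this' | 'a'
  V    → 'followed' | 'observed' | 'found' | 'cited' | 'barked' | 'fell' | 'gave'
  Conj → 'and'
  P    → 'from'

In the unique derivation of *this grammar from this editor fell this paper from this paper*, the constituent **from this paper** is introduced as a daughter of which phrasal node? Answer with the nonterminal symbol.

NP

[S [NP [NP [Det this] [N grammar]] [PP [P from] [NP [Det this] [N editor]]]] [VP [V fell] [NP [NP [Det this] [N paper]] [PP [P from] [NP [Det this] [N paper]]]]]]
The span 'from this paper' is the PP node built by PP → P NP.
Its mother is the NP built by NP → NP PP.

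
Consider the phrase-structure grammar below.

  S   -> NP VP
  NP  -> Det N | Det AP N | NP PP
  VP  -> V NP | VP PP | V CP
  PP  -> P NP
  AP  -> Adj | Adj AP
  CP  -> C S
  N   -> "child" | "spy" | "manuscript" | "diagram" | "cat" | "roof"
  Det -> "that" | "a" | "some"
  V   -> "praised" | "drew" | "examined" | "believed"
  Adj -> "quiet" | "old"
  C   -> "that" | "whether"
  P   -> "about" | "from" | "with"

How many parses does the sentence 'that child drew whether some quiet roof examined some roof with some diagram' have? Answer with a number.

Two of the 3 distinct bracketings:
[S [NP [Det that] [N child]] [VP [VP [V drew] [CP [C whether] [S [NP [Det some] [AP [Adj quiet]] [N roof]] [VP [V examined] [NP [Det some] [N roof]]]]]] [PP [P with] [NP [Det some] [N diagram]]]]]
[S [NP [Det that] [N child]] [VP [V drew] [CP [C whether] [S [NP [Det some] [AP [Adj quiet]] [N roof]] [VP [V examined] [NP [NP [Det some] [N roof]] [PP [P with] [NP [Det some] [N diagram]]]]]]]]]
The difference turns on whether NP → NP PP is used at the relevant span, versus an alternative expansion of NP.

3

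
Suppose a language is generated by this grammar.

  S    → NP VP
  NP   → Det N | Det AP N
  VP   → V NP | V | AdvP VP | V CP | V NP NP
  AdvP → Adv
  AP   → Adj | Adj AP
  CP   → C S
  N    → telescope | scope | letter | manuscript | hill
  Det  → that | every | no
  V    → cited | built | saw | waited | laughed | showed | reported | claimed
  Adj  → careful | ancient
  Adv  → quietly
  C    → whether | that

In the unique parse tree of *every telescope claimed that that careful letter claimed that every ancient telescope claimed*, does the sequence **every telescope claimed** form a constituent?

No

[S [NP [Det every] [N telescope]] [VP [V claimed] [CP [C that] [S [NP [Det that] [AP [Adj careful]] [N letter]] [VP [V claimed] [CP [C that] [S [NP [Det every] [AP [Adj ancient]] [N telescope]] [VP [V claimed]]]]]]]]]
The smallest constituent containing 'every telescope claimed' is the S spanning 'every telescope claimed that that careful letter claimed that every ancient telescope claimed'; no single node in the tree dominates exactly the given words.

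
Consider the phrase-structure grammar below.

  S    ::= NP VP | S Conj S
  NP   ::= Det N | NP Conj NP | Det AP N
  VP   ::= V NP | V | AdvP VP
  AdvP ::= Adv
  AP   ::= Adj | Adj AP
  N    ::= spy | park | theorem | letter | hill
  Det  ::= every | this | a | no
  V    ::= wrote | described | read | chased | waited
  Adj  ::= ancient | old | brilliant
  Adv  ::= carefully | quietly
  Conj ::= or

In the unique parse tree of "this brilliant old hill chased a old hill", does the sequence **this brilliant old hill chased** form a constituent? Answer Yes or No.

[S [NP [Det this] [AP [Adj brilliant] [AP [Adj old]]] [N hill]] [VP [V chased] [NP [Det a] [AP [Adj old]] [N hill]]]]
The smallest constituent containing 'this brilliant old hill chased' is the S spanning 'this brilliant old hill chased a old hill'; no single node in the tree dominates exactly the given words.

No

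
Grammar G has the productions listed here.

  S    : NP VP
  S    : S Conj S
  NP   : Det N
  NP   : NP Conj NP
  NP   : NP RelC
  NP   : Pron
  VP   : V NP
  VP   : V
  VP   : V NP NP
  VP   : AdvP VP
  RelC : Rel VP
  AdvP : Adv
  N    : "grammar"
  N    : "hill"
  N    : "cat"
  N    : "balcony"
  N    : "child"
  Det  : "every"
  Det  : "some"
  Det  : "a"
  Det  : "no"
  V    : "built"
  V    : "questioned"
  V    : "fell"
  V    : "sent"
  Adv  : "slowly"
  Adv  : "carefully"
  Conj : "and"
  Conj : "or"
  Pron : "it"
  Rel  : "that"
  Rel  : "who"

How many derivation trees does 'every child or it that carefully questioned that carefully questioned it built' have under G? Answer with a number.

Two of the 3 distinct bracketings:
[S [NP [NP [Det every] [N child]] [Conj or] [NP [NP [NP [Pron it]] [RelC [Rel that] [VP [AdvP [Adv carefully]] [VP [V questioned]]]]] [RelC [Rel that] [VP [AdvP [Adv carefully]] [VP [V questioned] [NP [Pron it]]]]]]] [VP [V built]]]
[S [NP [NP [NP [Det every] [N child]] [Conj or] [NP [NP [Pron it]] [RelC [Rel that] [VP [AdvP [Adv carefully]] [VP [V questioned]]]]]] [RelC [Rel that] [VP [AdvP [Adv carefully]] [VP [V questioned] [NP [Pron it]]]]]] [VP [V built]]]
The trees differ in how a recursive rule is bracketed over the same span.

3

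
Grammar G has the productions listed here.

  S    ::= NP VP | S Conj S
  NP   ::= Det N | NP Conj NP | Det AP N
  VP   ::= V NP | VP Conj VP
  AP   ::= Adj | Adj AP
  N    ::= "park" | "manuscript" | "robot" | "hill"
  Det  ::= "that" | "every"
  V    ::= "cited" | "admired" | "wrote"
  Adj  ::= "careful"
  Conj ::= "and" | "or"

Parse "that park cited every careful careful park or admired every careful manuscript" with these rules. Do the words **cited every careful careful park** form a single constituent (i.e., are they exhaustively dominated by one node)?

Yes

[S [NP [Det that] [N park]] [VP [VP [V cited] [NP [Det every] [AP [Adj careful] [AP [Adj careful]]] [N park]]] [Conj or] [VP [V admired] [NP [Det every] [AP [Adj careful]] [N manuscript]]]]]
The words 'cited every careful careful park' are exhaustively dominated by a single VP node (built by VP → V NP), so they form a constituent.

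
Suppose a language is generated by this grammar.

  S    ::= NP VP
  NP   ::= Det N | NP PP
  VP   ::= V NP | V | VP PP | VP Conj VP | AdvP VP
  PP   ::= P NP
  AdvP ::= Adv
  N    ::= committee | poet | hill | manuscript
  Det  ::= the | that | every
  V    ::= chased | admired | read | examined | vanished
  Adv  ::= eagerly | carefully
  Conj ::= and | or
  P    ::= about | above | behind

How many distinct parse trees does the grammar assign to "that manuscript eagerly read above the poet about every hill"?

Two of the 5 distinct bracketings:
[S [NP [Det that] [N manuscript]] [VP [VP [AdvP [Adv eagerly]] [VP [V read]]] [PP [P above] [NP [NP [Det the] [N poet]] [PP [P about] [NP [Det every] [N hill]]]]]]]
[S [NP [Det that] [N manuscript]] [VP [VP [VP [AdvP [Adv eagerly]] [VP [V read]]] [PP [P above] [NP [Det the] [N poet]]]] [PP [P about] [NP [Det every] [N hill]]]]]
The difference turns on whether NP → NP PP is used at the relevant span, versus an alternative expansion of NP.

5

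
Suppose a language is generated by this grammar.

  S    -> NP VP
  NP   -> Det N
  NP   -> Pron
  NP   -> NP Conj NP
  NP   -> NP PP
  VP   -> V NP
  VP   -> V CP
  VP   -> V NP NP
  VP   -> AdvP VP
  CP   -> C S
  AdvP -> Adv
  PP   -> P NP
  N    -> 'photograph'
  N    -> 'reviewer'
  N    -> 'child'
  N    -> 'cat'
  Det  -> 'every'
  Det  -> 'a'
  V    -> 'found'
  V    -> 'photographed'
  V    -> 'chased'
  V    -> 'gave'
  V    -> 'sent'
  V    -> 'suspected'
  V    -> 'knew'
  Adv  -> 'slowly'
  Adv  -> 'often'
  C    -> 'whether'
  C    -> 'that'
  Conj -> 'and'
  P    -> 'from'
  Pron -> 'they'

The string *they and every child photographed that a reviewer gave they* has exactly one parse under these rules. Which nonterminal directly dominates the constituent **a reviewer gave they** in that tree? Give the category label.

CP

[S [NP [NP [Pron they]] [Conj and] [NP [Det every] [N child]]] [VP [V photographed] [CP [C that] [S [NP [Det a] [N reviewer]] [VP [V gave] [NP [Pron they]]]]]]]
The span 'a reviewer gave they' is the S node built by S → NP VP.
Its mother is the CP built by CP → C S.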